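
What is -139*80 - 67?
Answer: -11187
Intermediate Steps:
-139*80 - 67 = -11120 - 67 = -11187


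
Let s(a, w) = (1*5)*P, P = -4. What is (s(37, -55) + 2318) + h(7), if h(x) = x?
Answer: 2305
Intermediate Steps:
s(a, w) = -20 (s(a, w) = (1*5)*(-4) = 5*(-4) = -20)
(s(37, -55) + 2318) + h(7) = (-20 + 2318) + 7 = 2298 + 7 = 2305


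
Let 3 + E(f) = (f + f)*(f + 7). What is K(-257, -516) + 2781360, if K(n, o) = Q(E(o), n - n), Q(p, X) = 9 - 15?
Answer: 2781354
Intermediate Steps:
E(f) = -3 + 2*f*(7 + f) (E(f) = -3 + (f + f)*(f + 7) = -3 + (2*f)*(7 + f) = -3 + 2*f*(7 + f))
Q(p, X) = -6
K(n, o) = -6
K(-257, -516) + 2781360 = -6 + 2781360 = 2781354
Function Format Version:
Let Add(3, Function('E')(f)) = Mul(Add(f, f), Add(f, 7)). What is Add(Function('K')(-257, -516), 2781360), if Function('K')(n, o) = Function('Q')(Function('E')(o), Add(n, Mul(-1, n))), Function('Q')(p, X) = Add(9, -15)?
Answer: 2781354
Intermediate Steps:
Function('E')(f) = Add(-3, Mul(2, f, Add(7, f))) (Function('E')(f) = Add(-3, Mul(Add(f, f), Add(f, 7))) = Add(-3, Mul(Mul(2, f), Add(7, f))) = Add(-3, Mul(2, f, Add(7, f))))
Function('Q')(p, X) = -6
Function('K')(n, o) = -6
Add(Function('K')(-257, -516), 2781360) = Add(-6, 2781360) = 2781354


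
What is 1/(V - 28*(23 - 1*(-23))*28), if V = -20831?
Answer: -1/56895 ≈ -1.7576e-5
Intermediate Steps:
1/(V - 28*(23 - 1*(-23))*28) = 1/(-20831 - 28*(23 - 1*(-23))*28) = 1/(-20831 - 28*(23 + 23)*28) = 1/(-20831 - 28*46*28) = 1/(-20831 - 1288*28) = 1/(-20831 - 36064) = 1/(-56895) = -1/56895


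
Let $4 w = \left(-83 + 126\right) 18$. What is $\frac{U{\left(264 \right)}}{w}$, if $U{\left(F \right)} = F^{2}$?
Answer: $\frac{15488}{43} \approx 360.19$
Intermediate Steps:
$w = \frac{387}{2}$ ($w = \frac{\left(-83 + 126\right) 18}{4} = \frac{43 \cdot 18}{4} = \frac{1}{4} \cdot 774 = \frac{387}{2} \approx 193.5$)
$\frac{U{\left(264 \right)}}{w} = \frac{264^{2}}{\frac{387}{2}} = 69696 \cdot \frac{2}{387} = \frac{15488}{43}$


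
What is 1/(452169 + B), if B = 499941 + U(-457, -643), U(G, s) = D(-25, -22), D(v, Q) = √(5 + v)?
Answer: 95211/90651345212 - I*√5/453256726060 ≈ 1.0503e-6 - 4.9333e-12*I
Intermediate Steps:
U(G, s) = 2*I*√5 (U(G, s) = √(5 - 25) = √(-20) = 2*I*√5)
B = 499941 + 2*I*√5 ≈ 4.9994e+5 + 4.4721*I
1/(452169 + B) = 1/(452169 + (499941 + 2*I*√5)) = 1/(952110 + 2*I*√5)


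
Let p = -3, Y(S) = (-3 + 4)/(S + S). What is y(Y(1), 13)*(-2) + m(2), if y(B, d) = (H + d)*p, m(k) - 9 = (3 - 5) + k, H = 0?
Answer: 87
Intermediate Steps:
Y(S) = 1/(2*S)
m(k) = 7 + k (m(k) = 9 + ((3 - 5) + k) = 9 + (-2 + k) = 7 + k)
y(B, d) = -3*d (y(B, d) = (0 + d)*(-3) = d*(-3) = -3*d)
y(Y(1), 13)*(-2) + m(2) = -3*13*(-2) + (7 + 2) = -39*(-2) + 9 = 78 + 9 = 87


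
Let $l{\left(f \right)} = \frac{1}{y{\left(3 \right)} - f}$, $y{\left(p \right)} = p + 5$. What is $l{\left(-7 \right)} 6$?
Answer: $\frac{2}{5} \approx 0.4$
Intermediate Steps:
$y{\left(p \right)} = 5 + p$
$l{\left(f \right)} = \frac{1}{8 - f}$ ($l{\left(f \right)} = \frac{1}{\left(5 + 3\right) - f} = \frac{1}{8 - f}$)
$l{\left(-7 \right)} 6 = - \frac{1}{-8 - 7} \cdot 6 = - \frac{1}{-15} \cdot 6 = \left(-1\right) \left(- \frac{1}{15}\right) 6 = \frac{1}{15} \cdot 6 = \frac{2}{5}$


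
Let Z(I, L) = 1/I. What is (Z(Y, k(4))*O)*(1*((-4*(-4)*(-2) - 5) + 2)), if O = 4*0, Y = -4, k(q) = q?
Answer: 0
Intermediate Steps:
O = 0
(Z(Y, k(4))*O)*(1*((-4*(-4)*(-2) - 5) + 2)) = (0/(-4))*(1*((-4*(-4)*(-2) - 5) + 2)) = (-¼*0)*(1*((16*(-2) - 5) + 2)) = 0*(1*((-32 - 5) + 2)) = 0*(1*(-37 + 2)) = 0*(1*(-35)) = 0*(-35) = 0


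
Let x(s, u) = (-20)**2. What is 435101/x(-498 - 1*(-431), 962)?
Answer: 435101/400 ≈ 1087.8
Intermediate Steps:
x(s, u) = 400
435101/x(-498 - 1*(-431), 962) = 435101/400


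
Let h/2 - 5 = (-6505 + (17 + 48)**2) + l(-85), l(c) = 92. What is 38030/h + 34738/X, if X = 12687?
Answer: -165410251/27695721 ≈ -5.9724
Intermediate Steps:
h = -4366 (h = 10 + 2*((-6505 + (17 + 48)**2) + 92) = 10 + 2*((-6505 + 65**2) + 92) = 10 + 2*((-6505 + 4225) + 92) = 10 + 2*(-2280 + 92) = 10 + 2*(-2188) = 10 - 4376 = -4366)
38030/h + 34738/X = 38030/(-4366) + 34738/12687 = 38030*(-1/4366) + 34738*(1/12687) = -19015/2183 + 34738/12687 = -165410251/27695721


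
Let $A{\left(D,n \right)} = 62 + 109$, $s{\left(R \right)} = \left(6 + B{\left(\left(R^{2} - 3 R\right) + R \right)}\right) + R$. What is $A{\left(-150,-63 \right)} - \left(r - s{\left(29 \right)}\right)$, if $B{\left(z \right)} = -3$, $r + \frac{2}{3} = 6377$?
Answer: $- \frac{18520}{3} \approx -6173.3$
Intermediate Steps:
$r = \frac{19129}{3}$ ($r = - \frac{2}{3} + 6377 = \frac{19129}{3} \approx 6376.3$)
$s{\left(R \right)} = 3 + R$ ($s{\left(R \right)} = \left(6 - 3\right) + R = 3 + R$)
$A{\left(D,n \right)} = 171$
$A{\left(-150,-63 \right)} - \left(r - s{\left(29 \right)}\right) = 171 + \left(\left(3 + 29\right) - \frac{19129}{3}\right) = 171 + \left(32 - \frac{19129}{3}\right) = 171 - \frac{19033}{3} = - \frac{18520}{3}$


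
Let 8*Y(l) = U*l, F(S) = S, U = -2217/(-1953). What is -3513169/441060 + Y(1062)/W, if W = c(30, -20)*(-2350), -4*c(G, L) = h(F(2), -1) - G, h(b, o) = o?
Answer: -5559544844923/697247495700 ≈ -7.9736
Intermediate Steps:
U = 739/651 (U = -2217*(-1/1953) = 739/651 ≈ 1.1352)
Y(l) = 739*l/5208 (Y(l) = (739*l/651)/8 = 739*l/5208)
c(G, L) = 1/4 + G/4 (c(G, L) = -(-1 - G)/4 = 1/4 + G/4)
W = -36425/2 (W = (1/4 + (1/4)*30)*(-2350) = (1/4 + 15/2)*(-2350) = (31/4)*(-2350) = -36425/2 ≈ -18213.)
-3513169/441060 + Y(1062)/W = -3513169/441060 + ((739/5208)*1062)/(-36425/2) = -3513169*1/441060 + (130803/868)*(-2/36425) = -3513169/441060 - 130803/15808450 = -5559544844923/697247495700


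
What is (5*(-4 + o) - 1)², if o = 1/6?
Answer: 14641/36 ≈ 406.69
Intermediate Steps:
o = ⅙ ≈ 0.16667
(5*(-4 + o) - 1)² = (5*(-4 + ⅙) - 1)² = (5*(-23/6) - 1)² = (-115/6 - 1)² = (-121/6)² = 14641/36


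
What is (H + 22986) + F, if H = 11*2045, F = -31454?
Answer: 14027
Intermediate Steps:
H = 22495
(H + 22986) + F = (22495 + 22986) - 31454 = 45481 - 31454 = 14027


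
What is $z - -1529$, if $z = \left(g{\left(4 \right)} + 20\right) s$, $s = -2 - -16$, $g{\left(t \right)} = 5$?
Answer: $1879$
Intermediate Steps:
$s = 14$ ($s = -2 + 16 = 14$)
$z = 350$ ($z = \left(5 + 20\right) 14 = 25 \cdot 14 = 350$)
$z - -1529 = 350 - -1529 = 350 + 1529 = 1879$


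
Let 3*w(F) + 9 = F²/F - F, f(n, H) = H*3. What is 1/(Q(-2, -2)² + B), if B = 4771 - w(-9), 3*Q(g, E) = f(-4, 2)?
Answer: 1/4778 ≈ 0.00020929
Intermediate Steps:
f(n, H) = 3*H
Q(g, E) = 2 (Q(g, E) = (3*2)/3 = (⅓)*6 = 2)
w(F) = -3 (w(F) = -3 + (F²/F - F)/3 = -3 + (F - F)/3 = -3 + (⅓)*0 = -3 + 0 = -3)
B = 4774 (B = 4771 - 1*(-3) = 4771 + 3 = 4774)
1/(Q(-2, -2)² + B) = 1/(2² + 4774) = 1/(4 + 4774) = 1/4778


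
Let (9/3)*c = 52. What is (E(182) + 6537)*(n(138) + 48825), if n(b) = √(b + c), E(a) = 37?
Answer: 320975550 + 6574*√1398/3 ≈ 3.2106e+8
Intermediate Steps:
c = 52/3 (c = (⅓)*52 = 52/3 ≈ 17.333)
n(b) = √(52/3 + b) (n(b) = √(b + 52/3) = √(52/3 + b))
(E(182) + 6537)*(n(138) + 48825) = (37 + 6537)*(√(156 + 9*138)/3 + 48825) = 6574*(√(156 + 1242)/3 + 48825) = 6574*(√1398/3 + 48825) = 6574*(48825 + √1398/3) = 320975550 + 6574*√1398/3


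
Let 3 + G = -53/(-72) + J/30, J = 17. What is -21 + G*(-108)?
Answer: 1623/10 ≈ 162.30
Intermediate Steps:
G = -611/360 (G = -3 + (-53/(-72) + 17/30) = -3 + (-53*(-1/72) + 17*(1/30)) = -3 + (53/72 + 17/30) = -3 + 469/360 = -611/360 ≈ -1.6972)
-21 + G*(-108) = -21 - 611/360*(-108) = -21 + 1833/10 = 1623/10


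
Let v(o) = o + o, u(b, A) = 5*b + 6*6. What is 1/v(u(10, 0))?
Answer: 1/172 ≈ 0.0058140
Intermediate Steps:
u(b, A) = 36 + 5*b (u(b, A) = 5*b + 36 = 36 + 5*b)
v(o) = 2*o
1/v(u(10, 0)) = 1/(2*(36 + 5*10)) = 1/(2*(36 + 50)) = 1/(2*86) = 1/172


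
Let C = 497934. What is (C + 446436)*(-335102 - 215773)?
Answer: -520229823750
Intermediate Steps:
(C + 446436)*(-335102 - 215773) = (497934 + 446436)*(-335102 - 215773) = 944370*(-550875) = -520229823750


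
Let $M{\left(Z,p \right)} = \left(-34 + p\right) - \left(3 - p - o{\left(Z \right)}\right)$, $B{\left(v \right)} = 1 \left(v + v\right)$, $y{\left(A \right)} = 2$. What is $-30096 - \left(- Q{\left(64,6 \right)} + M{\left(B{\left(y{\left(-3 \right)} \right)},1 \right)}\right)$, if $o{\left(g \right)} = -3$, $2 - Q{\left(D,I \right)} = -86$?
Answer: $-29970$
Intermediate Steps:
$Q{\left(D,I \right)} = 88$ ($Q{\left(D,I \right)} = 2 - -86 = 2 + 86 = 88$)
$B{\left(v \right)} = 2 v$ ($B{\left(v \right)} = 1 \cdot 2 v = 2 v$)
$M{\left(Z,p \right)} = -40 + 2 p$ ($M{\left(Z,p \right)} = \left(-34 + p\right) + \left(\left(p - 3\right) - 3\right) = \left(-34 + p\right) + \left(\left(-3 + p\right) - 3\right) = \left(-34 + p\right) + \left(-6 + p\right) = -40 + 2 p$)
$-30096 - \left(- Q{\left(64,6 \right)} + M{\left(B{\left(y{\left(-3 \right)} \right)},1 \right)}\right) = -30096 + \left(88 - \left(-40 + 2 \cdot 1\right)\right) = -30096 + \left(88 - \left(-40 + 2\right)\right) = -30096 + \left(88 - -38\right) = -30096 + \left(88 + 38\right) = -30096 + 126 = -29970$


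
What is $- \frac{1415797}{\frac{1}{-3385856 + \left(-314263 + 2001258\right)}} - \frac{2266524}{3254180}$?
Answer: $\frac{1956772852824287634}{813545} \approx 2.4052 \cdot 10^{12}$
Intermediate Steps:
$- \frac{1415797}{\frac{1}{-3385856 + \left(-314263 + 2001258\right)}} - \frac{2266524}{3254180} = - \frac{1415797}{\frac{1}{-3385856 + 1686995}} - \frac{566631}{813545} = - \frac{1415797}{\frac{1}{-1698861}} - \frac{566631}{813545} = - \frac{1415797}{- \frac{1}{1698861}} - \frac{566631}{813545} = \left(-1415797\right) \left(-1698861\right) - \frac{566631}{813545} = 2405242307217 - \frac{566631}{813545} = \frac{1956772852824287634}{813545}$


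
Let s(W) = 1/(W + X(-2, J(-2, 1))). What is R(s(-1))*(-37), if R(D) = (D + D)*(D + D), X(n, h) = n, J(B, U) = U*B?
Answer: -148/9 ≈ -16.444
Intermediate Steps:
J(B, U) = B*U
s(W) = 1/(-2 + W) (s(W) = 1/(W - 2) = 1/(-2 + W))
R(D) = 4*D² (R(D) = (2*D)*(2*D) = 4*D²)
R(s(-1))*(-37) = (4*(1/(-2 - 1))²)*(-37) = (4*(1/(-3))²)*(-37) = (4*(-⅓)²)*(-37) = (4*(⅑))*(-37) = (4/9)*(-37) = -148/9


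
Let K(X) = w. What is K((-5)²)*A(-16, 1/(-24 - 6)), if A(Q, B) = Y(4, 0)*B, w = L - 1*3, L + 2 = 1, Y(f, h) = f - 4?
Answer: 0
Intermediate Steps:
Y(f, h) = -4 + f
L = -1 (L = -2 + 1 = -1)
w = -4 (w = -1 - 1*3 = -1 - 3 = -4)
K(X) = -4
A(Q, B) = 0 (A(Q, B) = (-4 + 4)*B = 0*B = 0)
K((-5)²)*A(-16, 1/(-24 - 6)) = -4*0 = 0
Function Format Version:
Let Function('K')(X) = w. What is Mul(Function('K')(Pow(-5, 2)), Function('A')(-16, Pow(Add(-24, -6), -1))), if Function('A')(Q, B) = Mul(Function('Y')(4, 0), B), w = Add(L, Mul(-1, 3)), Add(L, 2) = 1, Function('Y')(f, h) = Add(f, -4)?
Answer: 0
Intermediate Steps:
Function('Y')(f, h) = Add(-4, f)
L = -1 (L = Add(-2, 1) = -1)
w = -4 (w = Add(-1, Mul(-1, 3)) = Add(-1, -3) = -4)
Function('K')(X) = -4
Function('A')(Q, B) = 0 (Function('A')(Q, B) = Mul(Add(-4, 4), B) = Mul(0, B) = 0)
Mul(Function('K')(Pow(-5, 2)), Function('A')(-16, Pow(Add(-24, -6), -1))) = Mul(-4, 0) = 0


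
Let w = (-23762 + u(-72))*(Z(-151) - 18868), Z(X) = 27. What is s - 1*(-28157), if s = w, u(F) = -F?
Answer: 446371447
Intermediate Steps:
w = 446343290 (w = (-23762 - 1*(-72))*(27 - 18868) = (-23762 + 72)*(-18841) = -23690*(-18841) = 446343290)
s = 446343290
s - 1*(-28157) = 446343290 - 1*(-28157) = 446343290 + 28157 = 446371447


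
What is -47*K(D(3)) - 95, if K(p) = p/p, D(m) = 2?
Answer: -142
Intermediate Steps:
K(p) = 1
-47*K(D(3)) - 95 = -47*1 - 95 = -47 - 95 = -142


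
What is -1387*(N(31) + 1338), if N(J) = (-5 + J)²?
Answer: -2793418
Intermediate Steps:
-1387*(N(31) + 1338) = -1387*((-5 + 31)² + 1338) = -1387*(26² + 1338) = -1387*(676 + 1338) = -1387*2014 = -2793418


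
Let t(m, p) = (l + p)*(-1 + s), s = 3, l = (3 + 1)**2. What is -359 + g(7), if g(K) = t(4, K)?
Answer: -313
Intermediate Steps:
l = 16 (l = 4**2 = 16)
t(m, p) = 32 + 2*p (t(m, p) = (16 + p)*(-1 + 3) = (16 + p)*2 = 32 + 2*p)
g(K) = 32 + 2*K
-359 + g(7) = -359 + (32 + 2*7) = -359 + (32 + 14) = -359 + 46 = -313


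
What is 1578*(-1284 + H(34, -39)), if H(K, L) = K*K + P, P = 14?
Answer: -179892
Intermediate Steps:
H(K, L) = 14 + K² (H(K, L) = K*K + 14 = K² + 14 = 14 + K²)
1578*(-1284 + H(34, -39)) = 1578*(-1284 + (14 + 34²)) = 1578*(-1284 + (14 + 1156)) = 1578*(-1284 + 1170) = 1578*(-114) = -179892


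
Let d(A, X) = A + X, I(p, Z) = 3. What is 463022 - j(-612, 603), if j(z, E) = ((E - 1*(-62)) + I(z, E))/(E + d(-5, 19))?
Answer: 285683906/617 ≈ 4.6302e+5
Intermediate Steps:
j(z, E) = (65 + E)/(14 + E) (j(z, E) = ((E - 1*(-62)) + 3)/(E + (-5 + 19)) = ((E + 62) + 3)/(E + 14) = ((62 + E) + 3)/(14 + E) = (65 + E)/(14 + E))
463022 - j(-612, 603) = 463022 - (65 + 603)/(14 + 603) = 463022 - 668/617 = 285683906/617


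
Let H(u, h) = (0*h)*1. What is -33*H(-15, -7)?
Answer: 0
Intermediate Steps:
H(u, h) = 0 (H(u, h) = 0*1 = 0)
-33*H(-15, -7) = -33*0 = 0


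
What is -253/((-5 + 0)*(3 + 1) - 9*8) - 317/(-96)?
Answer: 581/96 ≈ 6.0521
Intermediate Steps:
-253/((-5 + 0)*(3 + 1) - 9*8) - 317/(-96) = -253/(-5*4 - 72) - 317*(-1/96) = -253/(-20 - 72) + 317/96 = -253/(-92) + 317/96 = -253*(-1/92) + 317/96 = 11/4 + 317/96 = 581/96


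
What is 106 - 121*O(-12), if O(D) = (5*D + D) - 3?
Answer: 9181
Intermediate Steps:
O(D) = -3 + 6*D (O(D) = 6*D - 3 = -3 + 6*D)
106 - 121*O(-12) = 106 - 121*(-3 + 6*(-12)) = 106 - 121*(-3 - 72) = 106 - 121*(-75) = 106 + 9075 = 9181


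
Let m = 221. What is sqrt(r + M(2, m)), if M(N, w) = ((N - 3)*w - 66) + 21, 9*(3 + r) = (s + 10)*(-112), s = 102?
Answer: I*sqrt(14965)/3 ≈ 40.777*I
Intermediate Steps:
r = -12571/9 (r = -3 + ((102 + 10)*(-112))/9 = -3 + (112*(-112))/9 = -3 + (1/9)*(-12544) = -3 - 12544/9 = -12571/9 ≈ -1396.8)
M(N, w) = -45 + w*(-3 + N) (M(N, w) = ((-3 + N)*w - 66) + 21 = (w*(-3 + N) - 66) + 21 = (-66 + w*(-3 + N)) + 21 = -45 + w*(-3 + N))
sqrt(r + M(2, m)) = sqrt(-12571/9 + (-45 - 3*221 + 2*221)) = sqrt(-12571/9 + (-45 - 663 + 442)) = sqrt(-12571/9 - 266) = sqrt(-14965/9) = I*sqrt(14965)/3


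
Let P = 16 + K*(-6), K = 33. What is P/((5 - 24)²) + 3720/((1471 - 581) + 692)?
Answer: 527498/285551 ≈ 1.8473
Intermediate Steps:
P = -182 (P = 16 + 33*(-6) = 16 - 198 = -182)
P/((5 - 24)²) + 3720/((1471 - 581) + 692) = -182/(5 - 24)² + 3720/((1471 - 581) + 692) = -182/((-19)²) + 3720/(890 + 692) = -182/361 + 3720/1582 = -182*1/361 + 3720*(1/1582) = -182/361 + 1860/791 = 527498/285551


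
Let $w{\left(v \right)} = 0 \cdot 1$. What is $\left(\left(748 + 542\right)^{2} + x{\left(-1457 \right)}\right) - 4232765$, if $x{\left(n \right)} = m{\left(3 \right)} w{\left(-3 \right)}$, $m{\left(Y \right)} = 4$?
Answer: $-2568665$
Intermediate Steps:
$w{\left(v \right)} = 0$
$x{\left(n \right)} = 0$ ($x{\left(n \right)} = 4 \cdot 0 = 0$)
$\left(\left(748 + 542\right)^{2} + x{\left(-1457 \right)}\right) - 4232765 = \left(\left(748 + 542\right)^{2} + 0\right) - 4232765 = \left(1290^{2} + 0\right) - 4232765 = \left(1664100 + 0\right) - 4232765 = 1664100 - 4232765 = -2568665$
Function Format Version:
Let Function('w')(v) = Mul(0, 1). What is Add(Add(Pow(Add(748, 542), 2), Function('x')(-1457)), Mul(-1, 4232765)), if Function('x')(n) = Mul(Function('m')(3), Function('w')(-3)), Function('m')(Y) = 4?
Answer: -2568665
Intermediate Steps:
Function('w')(v) = 0
Function('x')(n) = 0 (Function('x')(n) = Mul(4, 0) = 0)
Add(Add(Pow(Add(748, 542), 2), Function('x')(-1457)), Mul(-1, 4232765)) = Add(Add(Pow(Add(748, 542), 2), 0), Mul(-1, 4232765)) = Add(Add(Pow(1290, 2), 0), -4232765) = Add(Add(1664100, 0), -4232765) = Add(1664100, -4232765) = -2568665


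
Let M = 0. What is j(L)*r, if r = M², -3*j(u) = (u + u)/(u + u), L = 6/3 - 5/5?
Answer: 0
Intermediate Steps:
L = 1 (L = 6*(⅓) - 5*⅕ = 2 - 1 = 1)
j(u) = -⅓ (j(u) = -(u + u)/(3*(u + u)) = -2*u/(3*(2*u)) = -2*u*1/(2*u)/3 = -⅓*1 = -⅓)
r = 0 (r = 0² = 0)
j(L)*r = -⅓*0 = 0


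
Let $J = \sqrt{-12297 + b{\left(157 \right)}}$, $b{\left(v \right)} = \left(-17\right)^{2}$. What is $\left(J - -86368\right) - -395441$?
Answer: $481809 + 2 i \sqrt{3002} \approx 4.8181 \cdot 10^{5} + 109.58 i$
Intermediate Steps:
$b{\left(v \right)} = 289$
$J = 2 i \sqrt{3002}$ ($J = \sqrt{-12297 + 289} = \sqrt{-12008} = 2 i \sqrt{3002} \approx 109.58 i$)
$\left(J - -86368\right) - -395441 = \left(2 i \sqrt{3002} - -86368\right) - -395441 = \left(2 i \sqrt{3002} + 86368\right) + 395441 = \left(86368 + 2 i \sqrt{3002}\right) + 395441 = 481809 + 2 i \sqrt{3002}$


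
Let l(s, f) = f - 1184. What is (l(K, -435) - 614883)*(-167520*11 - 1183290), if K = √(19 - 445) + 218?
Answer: 1865541217020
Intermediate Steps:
K = 218 + I*√426 (K = √(-426) + 218 = I*√426 + 218 = 218 + I*√426 ≈ 218.0 + 20.64*I)
l(s, f) = -1184 + f
(l(K, -435) - 614883)*(-167520*11 - 1183290) = ((-1184 - 435) - 614883)*(-167520*11 - 1183290) = (-1619 - 614883)*(-1842720 - 1183290) = -616502*(-3026010) = 1865541217020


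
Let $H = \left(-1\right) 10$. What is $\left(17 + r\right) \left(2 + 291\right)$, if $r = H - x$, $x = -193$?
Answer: $58600$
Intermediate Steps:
$H = -10$
$r = 183$ ($r = -10 - -193 = -10 + 193 = 183$)
$\left(17 + r\right) \left(2 + 291\right) = \left(17 + 183\right) \left(2 + 291\right) = 200 \cdot 293 = 58600$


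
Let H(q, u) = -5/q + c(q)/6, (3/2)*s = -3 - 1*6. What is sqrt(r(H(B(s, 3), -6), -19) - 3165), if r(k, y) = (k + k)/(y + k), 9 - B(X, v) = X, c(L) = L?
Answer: I*sqrt(32288791)/101 ≈ 56.261*I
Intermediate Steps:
s = -6 (s = 2*(-3 - 1*6)/3 = 2*(-3 - 6)/3 = (2/3)*(-9) = -6)
B(X, v) = 9 - X
H(q, u) = -5/q + q/6
r(k, y) = 2*k/(k + y) (r(k, y) = (2*k)/(k + y) = 2*k/(k + y))
sqrt(r(H(B(s, 3), -6), -19) - 3165) = sqrt(2*(-5/(9 - 1*(-6)) + (9 - 1*(-6))/6)/((-5/(9 - 1*(-6)) + (9 - 1*(-6))/6) - 19) - 3165) = sqrt(2*(-5/(9 + 6) + (9 + 6)/6)/((-5/(9 + 6) + (9 + 6)/6) - 19) - 3165) = sqrt(2*(-5/15 + (1/6)*15)/((-5/15 + (1/6)*15) - 19) - 3165) = sqrt(2*(-5*1/15 + 5/2)/((-5*1/15 + 5/2) - 19) - 3165) = sqrt(2*(-1/3 + 5/2)/((-1/3 + 5/2) - 19) - 3165) = sqrt(2*(13/6)/(13/6 - 19) - 3165) = sqrt(2*(13/6)/(-101/6) - 3165) = sqrt(2*(13/6)*(-6/101) - 3165) = sqrt(-26/101 - 3165) = sqrt(-319691/101) = I*sqrt(32288791)/101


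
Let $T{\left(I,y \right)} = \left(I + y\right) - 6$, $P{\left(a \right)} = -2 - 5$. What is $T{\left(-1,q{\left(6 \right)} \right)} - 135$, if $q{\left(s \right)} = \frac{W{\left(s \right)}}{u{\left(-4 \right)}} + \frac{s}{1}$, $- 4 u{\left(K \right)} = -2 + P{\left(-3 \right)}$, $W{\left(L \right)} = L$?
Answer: $- \frac{400}{3} \approx -133.33$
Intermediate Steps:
$P{\left(a \right)} = -7$
$u{\left(K \right)} = \frac{9}{4}$ ($u{\left(K \right)} = - \frac{-2 - 7}{4} = \left(- \frac{1}{4}\right) \left(-9\right) = \frac{9}{4}$)
$q{\left(s \right)} = \frac{13 s}{9}$ ($q{\left(s \right)} = \frac{s}{\frac{9}{4}} + \frac{s}{1} = s \frac{4}{9} + s 1 = \frac{4 s}{9} + s = \frac{13 s}{9}$)
$T{\left(I,y \right)} = -6 + I + y$
$T{\left(-1,q{\left(6 \right)} \right)} - 135 = \left(-6 - 1 + \frac{13}{9} \cdot 6\right) - 135 = \left(-6 - 1 + \frac{26}{3}\right) - 135 = \frac{5}{3} - 135 = - \frac{400}{3}$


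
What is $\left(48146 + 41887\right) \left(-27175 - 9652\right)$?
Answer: $-3315645291$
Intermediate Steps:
$\left(48146 + 41887\right) \left(-27175 - 9652\right) = 90033 \left(-36827\right) = -3315645291$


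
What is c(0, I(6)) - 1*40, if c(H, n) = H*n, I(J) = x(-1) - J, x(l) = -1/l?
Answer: -40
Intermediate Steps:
I(J) = 1 - J (I(J) = -1/(-1) - J = -1*(-1) - J = 1 - J)
c(0, I(6)) - 1*40 = 0*(1 - 1*6) - 1*40 = 0*(1 - 6) - 40 = 0*(-5) - 40 = 0 - 40 = -40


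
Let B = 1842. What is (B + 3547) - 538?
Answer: 4851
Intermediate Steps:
(B + 3547) - 538 = (1842 + 3547) - 538 = 5389 - 538 = 4851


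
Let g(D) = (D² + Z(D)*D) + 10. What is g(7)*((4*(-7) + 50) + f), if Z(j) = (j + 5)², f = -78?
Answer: -59752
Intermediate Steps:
Z(j) = (5 + j)²
g(D) = 10 + D² + D*(5 + D)² (g(D) = (D² + (5 + D)²*D) + 10 = (D² + D*(5 + D)²) + 10 = 10 + D² + D*(5 + D)²)
g(7)*((4*(-7) + 50) + f) = (10 + 7² + 7*(5 + 7)²)*((4*(-7) + 50) - 78) = (10 + 49 + 7*12²)*((-28 + 50) - 78) = (10 + 49 + 7*144)*(22 - 78) = (10 + 49 + 1008)*(-56) = 1067*(-56) = -59752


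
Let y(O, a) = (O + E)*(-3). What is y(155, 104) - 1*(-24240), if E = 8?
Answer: 23751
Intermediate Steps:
y(O, a) = -24 - 3*O (y(O, a) = (O + 8)*(-3) = (8 + O)*(-3) = -24 - 3*O)
y(155, 104) - 1*(-24240) = (-24 - 3*155) - 1*(-24240) = (-24 - 465) + 24240 = -489 + 24240 = 23751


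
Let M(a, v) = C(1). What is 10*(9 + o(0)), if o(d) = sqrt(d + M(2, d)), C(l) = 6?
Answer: 90 + 10*sqrt(6) ≈ 114.49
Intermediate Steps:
M(a, v) = 6
o(d) = sqrt(6 + d) (o(d) = sqrt(d + 6) = sqrt(6 + d))
10*(9 + o(0)) = 10*(9 + sqrt(6 + 0)) = 10*(9 + sqrt(6)) = 90 + 10*sqrt(6)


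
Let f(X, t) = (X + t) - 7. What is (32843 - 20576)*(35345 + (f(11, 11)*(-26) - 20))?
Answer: 428547645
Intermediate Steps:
f(X, t) = -7 + X + t
(32843 - 20576)*(35345 + (f(11, 11)*(-26) - 20)) = (32843 - 20576)*(35345 + ((-7 + 11 + 11)*(-26) - 20)) = 12267*(35345 + (15*(-26) - 20)) = 12267*(35345 + (-390 - 20)) = 12267*(35345 - 410) = 12267*34935 = 428547645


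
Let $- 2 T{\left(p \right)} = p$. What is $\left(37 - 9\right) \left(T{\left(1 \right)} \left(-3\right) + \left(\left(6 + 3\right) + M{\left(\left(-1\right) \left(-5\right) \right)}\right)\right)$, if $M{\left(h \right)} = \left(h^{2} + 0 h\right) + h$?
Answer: $1134$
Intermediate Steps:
$M{\left(h \right)} = h + h^{2}$ ($M{\left(h \right)} = \left(h^{2} + 0\right) + h = h^{2} + h = h + h^{2}$)
$T{\left(p \right)} = - \frac{p}{2}$
$\left(37 - 9\right) \left(T{\left(1 \right)} \left(-3\right) + \left(\left(6 + 3\right) + M{\left(\left(-1\right) \left(-5\right) \right)}\right)\right) = \left(37 - 9\right) \left(\left(- \frac{1}{2}\right) 1 \left(-3\right) + \left(\left(6 + 3\right) + \left(-1\right) \left(-5\right) \left(1 - -5\right)\right)\right) = \left(37 - 9\right) \left(\left(- \frac{1}{2}\right) \left(-3\right) + \left(9 + 5 \left(1 + 5\right)\right)\right) = 28 \left(\frac{3}{2} + \left(9 + 5 \cdot 6\right)\right) = 28 \left(\frac{3}{2} + \left(9 + 30\right)\right) = 28 \left(\frac{3}{2} + 39\right) = 28 \cdot \frac{81}{2} = 1134$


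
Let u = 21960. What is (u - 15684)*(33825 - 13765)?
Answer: 125896560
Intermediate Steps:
(u - 15684)*(33825 - 13765) = (21960 - 15684)*(33825 - 13765) = 6276*20060 = 125896560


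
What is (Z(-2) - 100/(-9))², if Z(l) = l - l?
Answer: 10000/81 ≈ 123.46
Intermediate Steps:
Z(l) = 0
(Z(-2) - 100/(-9))² = (0 - 100/(-9))² = (0 - 100*(-1)/9)² = (0 - 4*(-25/9))² = (0 + 100/9)² = (100/9)² = 10000/81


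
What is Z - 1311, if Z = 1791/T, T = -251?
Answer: -330852/251 ≈ -1318.1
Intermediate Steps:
Z = -1791/251 (Z = 1791/(-251) = 1791*(-1/251) = -1791/251 ≈ -7.1355)
Z - 1311 = -1791/251 - 1311 = -330852/251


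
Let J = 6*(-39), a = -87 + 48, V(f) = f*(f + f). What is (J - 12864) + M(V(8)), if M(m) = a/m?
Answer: -1676583/128 ≈ -13098.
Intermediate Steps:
V(f) = 2*f² (V(f) = f*(2*f) = 2*f²)
a = -39
J = -234
M(m) = -39/m
(J - 12864) + M(V(8)) = (-234 - 12864) - 39/(2*8²) = -13098 - 39/(2*64) = -13098 - 39/128 = -1676583/128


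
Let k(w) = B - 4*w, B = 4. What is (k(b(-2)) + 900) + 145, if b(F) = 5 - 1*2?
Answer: 1037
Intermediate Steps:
b(F) = 3 (b(F) = 5 - 2 = 3)
k(w) = 4 - 4*w
(k(b(-2)) + 900) + 145 = ((4 - 4*3) + 900) + 145 = ((4 - 12) + 900) + 145 = (-8 + 900) + 145 = 892 + 145 = 1037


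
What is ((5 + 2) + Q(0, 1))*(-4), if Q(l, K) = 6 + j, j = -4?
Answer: -36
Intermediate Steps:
Q(l, K) = 2 (Q(l, K) = 6 - 4 = 2)
((5 + 2) + Q(0, 1))*(-4) = ((5 + 2) + 2)*(-4) = (7 + 2)*(-4) = 9*(-4) = -36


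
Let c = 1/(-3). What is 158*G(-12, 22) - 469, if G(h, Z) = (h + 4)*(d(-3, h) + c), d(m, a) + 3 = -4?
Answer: 26401/3 ≈ 8800.3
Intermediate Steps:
c = -1/3 (c = 1*(-1/3) = -1/3 ≈ -0.33333)
d(m, a) = -7 (d(m, a) = -3 - 4 = -7)
G(h, Z) = -88/3 - 22*h/3 (G(h, Z) = (h + 4)*(-7 - 1/3) = (4 + h)*(-22/3) = -88/3 - 22*h/3)
158*G(-12, 22) - 469 = 158*(-88/3 - 22/3*(-12)) - 469 = 158*(-88/3 + 88) - 469 = 158*(176/3) - 469 = 27808/3 - 469 = 26401/3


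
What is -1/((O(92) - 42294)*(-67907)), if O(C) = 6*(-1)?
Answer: -1/2872466100 ≈ -3.4813e-10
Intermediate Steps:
O(C) = -6
-1/((O(92) - 42294)*(-67907)) = -1/((-6 - 42294)*(-67907)) = -(-1)/((-42300)*67907) = -(-1)*(-1)/(42300*67907) = -1*1/2872466100 = -1/2872466100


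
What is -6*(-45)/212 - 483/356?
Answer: -1569/18868 ≈ -0.083157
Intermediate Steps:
-6*(-45)/212 - 483/356 = 270*(1/212) - 483*1/356 = 135/106 - 483/356 = -1569/18868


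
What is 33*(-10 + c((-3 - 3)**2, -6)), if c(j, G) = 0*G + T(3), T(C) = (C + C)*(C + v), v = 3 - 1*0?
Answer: 858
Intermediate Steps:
v = 3 (v = 3 + 0 = 3)
T(C) = 2*C*(3 + C) (T(C) = (C + C)*(C + 3) = (2*C)*(3 + C) = 2*C*(3 + C))
c(j, G) = 36 (c(j, G) = 0*G + 2*3*(3 + 3) = 0 + 2*3*6 = 0 + 36 = 36)
33*(-10 + c((-3 - 3)**2, -6)) = 33*(-10 + 36) = 33*26 = 858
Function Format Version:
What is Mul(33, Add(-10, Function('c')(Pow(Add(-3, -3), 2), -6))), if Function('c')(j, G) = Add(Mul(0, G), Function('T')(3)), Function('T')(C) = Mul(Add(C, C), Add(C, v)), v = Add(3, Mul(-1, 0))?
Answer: 858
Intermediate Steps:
v = 3 (v = Add(3, 0) = 3)
Function('T')(C) = Mul(2, C, Add(3, C)) (Function('T')(C) = Mul(Add(C, C), Add(C, 3)) = Mul(Mul(2, C), Add(3, C)) = Mul(2, C, Add(3, C)))
Function('c')(j, G) = 36 (Function('c')(j, G) = Add(Mul(0, G), Mul(2, 3, Add(3, 3))) = Add(0, Mul(2, 3, 6)) = Add(0, 36) = 36)
Mul(33, Add(-10, Function('c')(Pow(Add(-3, -3), 2), -6))) = Mul(33, Add(-10, 36)) = Mul(33, 26) = 858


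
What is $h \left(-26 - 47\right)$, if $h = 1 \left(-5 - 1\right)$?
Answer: $438$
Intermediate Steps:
$h = -6$ ($h = 1 \left(-6\right) = -6$)
$h \left(-26 - 47\right) = - 6 \left(-26 - 47\right) = \left(-6\right) \left(-73\right) = 438$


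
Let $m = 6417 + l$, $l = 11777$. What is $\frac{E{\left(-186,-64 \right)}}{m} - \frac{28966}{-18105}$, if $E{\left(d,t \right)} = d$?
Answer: $\frac{261819937}{164701185} \approx 1.5897$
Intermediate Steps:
$m = 18194$ ($m = 6417 + 11777 = 18194$)
$\frac{E{\left(-186,-64 \right)}}{m} - \frac{28966}{-18105} = - \frac{186}{18194} - \frac{28966}{-18105} = \left(-186\right) \frac{1}{18194} - - \frac{28966}{18105} = - \frac{93}{9097} + \frac{28966}{18105} = \frac{261819937}{164701185}$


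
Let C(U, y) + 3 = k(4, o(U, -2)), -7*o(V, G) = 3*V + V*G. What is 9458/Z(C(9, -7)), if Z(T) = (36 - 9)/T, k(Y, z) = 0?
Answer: -9458/9 ≈ -1050.9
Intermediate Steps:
o(V, G) = -3*V/7 - G*V/7 (o(V, G) = -(3*V + V*G)/7 = -(3*V + G*V)/7 = -3*V/7 - G*V/7)
C(U, y) = -3 (C(U, y) = -3 + 0 = -3)
Z(T) = 27/T
9458/Z(C(9, -7)) = 9458/((27/(-3))) = 9458/((27*(-⅓))) = 9458/(-9) = 9458*(-⅑) = -9458/9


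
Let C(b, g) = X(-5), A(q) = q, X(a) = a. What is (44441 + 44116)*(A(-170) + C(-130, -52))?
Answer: -15497475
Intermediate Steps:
C(b, g) = -5
(44441 + 44116)*(A(-170) + C(-130, -52)) = (44441 + 44116)*(-170 - 5) = 88557*(-175) = -15497475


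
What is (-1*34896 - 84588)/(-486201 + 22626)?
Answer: 39828/154525 ≈ 0.25774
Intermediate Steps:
(-1*34896 - 84588)/(-486201 + 22626) = (-34896 - 84588)/(-463575) = -119484*(-1/463575) = 39828/154525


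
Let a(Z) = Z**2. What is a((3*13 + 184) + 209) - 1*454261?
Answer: -267637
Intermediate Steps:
a((3*13 + 184) + 209) - 1*454261 = ((3*13 + 184) + 209)**2 - 1*454261 = ((39 + 184) + 209)**2 - 454261 = (223 + 209)**2 - 454261 = 432**2 - 454261 = 186624 - 454261 = -267637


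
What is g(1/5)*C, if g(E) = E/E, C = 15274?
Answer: 15274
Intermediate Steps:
g(E) = 1
g(1/5)*C = 1*15274 = 15274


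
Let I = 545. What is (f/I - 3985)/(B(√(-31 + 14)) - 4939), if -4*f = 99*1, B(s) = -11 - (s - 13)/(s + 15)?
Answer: 5202544452539/6461348854740 - 60811793*I*√17/3230674427370 ≈ 0.80518 - 7.761e-5*I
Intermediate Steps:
B(s) = -11 - (-13 + s)/(15 + s)
f = -99/4 ≈ -24.750
(f/I - 3985)/(B(√(-31 + 14)) - 4939) = (-99/4/545 - 3985)/(4*(-38 - 3*√(-31 + 14))/(15 + √(-31 + 14)) - 4939) = (-99/4*1/545 - 3985)/(4*(-38 - 3*I*√17)/(15 + √(-17)) - 4939) = (-99/2180 - 3985)/(4*(-38 - 3*I*√17)/(15 + I*√17) - 4939) = -8687399/(2180*(4*(-38 - 3*I*√17)/(15 + I*√17) - 4939)) = -8687399/(2180*(-4939 + 4*(-38 - 3*I*√17)/(15 + I*√17)))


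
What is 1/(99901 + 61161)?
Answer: 1/161062 ≈ 6.2088e-6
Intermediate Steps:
1/(99901 + 61161) = 1/161062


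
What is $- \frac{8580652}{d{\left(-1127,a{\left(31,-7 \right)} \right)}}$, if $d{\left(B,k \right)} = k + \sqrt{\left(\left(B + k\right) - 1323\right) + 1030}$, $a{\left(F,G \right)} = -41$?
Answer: $\frac{175903366}{1571} + \frac{4290326 i \sqrt{1461}}{1571} \approx 1.1197 \cdot 10^{5} + 1.0439 \cdot 10^{5} i$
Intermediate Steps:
$d{\left(B,k \right)} = k + \sqrt{-293 + B + k}$ ($d{\left(B,k \right)} = k + \sqrt{\left(-1323 + B + k\right) + 1030} = k + \sqrt{-293 + B + k}$)
$- \frac{8580652}{d{\left(-1127,a{\left(31,-7 \right)} \right)}} = - \frac{8580652}{-41 + \sqrt{-293 - 1127 - 41}} = - \frac{8580652}{-41 + \sqrt{-1461}} = - \frac{8580652}{-41 + i \sqrt{1461}}$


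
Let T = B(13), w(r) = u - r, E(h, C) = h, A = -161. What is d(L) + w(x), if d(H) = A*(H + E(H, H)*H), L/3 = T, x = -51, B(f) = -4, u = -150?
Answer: -21351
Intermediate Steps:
w(r) = -150 - r
T = -4
L = -12 (L = 3*(-4) = -12)
d(H) = -161*H - 161*H**2 (d(H) = -161*(H + H*H) = -161*(H + H**2) = -161*H - 161*H**2)
d(L) + w(x) = -161*(-12)*(1 - 12) + (-150 - 1*(-51)) = -161*(-12)*(-11) + (-150 + 51) = -21252 - 99 = -21351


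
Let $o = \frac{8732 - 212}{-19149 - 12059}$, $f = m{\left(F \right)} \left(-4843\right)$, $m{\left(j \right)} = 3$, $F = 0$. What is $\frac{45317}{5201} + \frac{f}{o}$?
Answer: $\frac{98276203678}{1846355} \approx 53227.0$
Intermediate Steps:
$f = -14529$ ($f = 3 \left(-4843\right) = -14529$)
$o = - \frac{1065}{3901}$ ($o = \frac{8520}{-31208} = 8520 \left(- \frac{1}{31208}\right) = - \frac{1065}{3901} \approx -0.27301$)
$\frac{45317}{5201} + \frac{f}{o} = \frac{45317}{5201} - \frac{14529}{- \frac{1065}{3901}} = 45317 \cdot \frac{1}{5201} - - \frac{18892543}{355} = \frac{45317}{5201} + \frac{18892543}{355} = \frac{98276203678}{1846355}$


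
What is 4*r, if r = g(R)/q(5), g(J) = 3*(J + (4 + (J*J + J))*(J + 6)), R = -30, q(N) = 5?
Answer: -252072/5 ≈ -50414.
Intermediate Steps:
g(J) = 3*J + 3*(6 + J)*(4 + J + J²) (g(J) = 3*(J + (4 + (J² + J))*(6 + J)) = 3*(J + (4 + (J + J²))*(6 + J)) = 3*(J + (4 + J + J²)*(6 + J)) = 3*(J + (6 + J)*(4 + J + J²)) = 3*J + 3*(6 + J)*(4 + J + J²))
r = -63018/5 (r = (72 + 3*(-30)³ + 21*(-30)² + 33*(-30))/5 = (72 + 3*(-27000) + 21*900 - 990)*(⅕) = (72 - 81000 + 18900 - 990)*(⅕) = -63018*⅕ = -63018/5 ≈ -12604.)
4*r = 4*(-63018/5) = -252072/5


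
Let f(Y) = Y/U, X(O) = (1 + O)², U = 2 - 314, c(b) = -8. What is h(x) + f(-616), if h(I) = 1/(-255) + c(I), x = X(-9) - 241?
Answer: -19988/3315 ≈ -6.0296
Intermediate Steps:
U = -312
x = -177 (x = (1 - 9)² - 241 = (-8)² - 241 = 64 - 241 = -177)
h(I) = -2041/255 (h(I) = 1/(-255) - 8 = -1/255 - 8 = -2041/255)
f(Y) = -Y/312 (f(Y) = Y/(-312) = Y*(-1/312) = -Y/312)
h(x) + f(-616) = -2041/255 - 1/312*(-616) = -2041/255 + 77/39 = -19988/3315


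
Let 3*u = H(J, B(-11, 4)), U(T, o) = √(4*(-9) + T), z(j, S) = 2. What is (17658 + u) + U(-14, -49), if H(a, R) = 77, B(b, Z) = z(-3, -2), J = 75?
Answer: 53051/3 + 5*I*√2 ≈ 17684.0 + 7.0711*I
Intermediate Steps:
U(T, o) = √(-36 + T)
B(b, Z) = 2
u = 77/3 (u = (⅓)*77 = 77/3 ≈ 25.667)
(17658 + u) + U(-14, -49) = (17658 + 77/3) + √(-36 - 14) = 53051/3 + √(-50) = 53051/3 + 5*I*√2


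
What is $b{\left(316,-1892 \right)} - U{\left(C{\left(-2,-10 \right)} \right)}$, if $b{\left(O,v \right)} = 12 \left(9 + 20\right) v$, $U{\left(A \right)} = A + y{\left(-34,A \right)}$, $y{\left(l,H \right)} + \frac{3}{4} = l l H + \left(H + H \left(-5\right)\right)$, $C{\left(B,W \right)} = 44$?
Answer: $- \frac{2836589}{4} \approx -7.0915 \cdot 10^{5}$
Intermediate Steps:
$y{\left(l,H \right)} = - \frac{3}{4} - 4 H + H l^{2}$ ($y{\left(l,H \right)} = - \frac{3}{4} + \left(l l H + \left(H + H \left(-5\right)\right)\right) = - \frac{3}{4} + \left(l^{2} H + \left(H - 5 H\right)\right) = - \frac{3}{4} + \left(H l^{2} - 4 H\right) = - \frac{3}{4} + \left(- 4 H + H l^{2}\right) = - \frac{3}{4} - 4 H + H l^{2}$)
$U{\left(A \right)} = - \frac{3}{4} + 1153 A$ ($U{\left(A \right)} = A - \left(\frac{3}{4} + 4 A - A \left(-34\right)^{2}\right) = A - \left(\frac{3}{4} + 4 A - A 1156\right) = A - \left(\frac{3}{4} - 1152 A\right) = A + \left(- \frac{3}{4} + 1152 A\right) = - \frac{3}{4} + 1153 A$)
$b{\left(O,v \right)} = 348 v$ ($b{\left(O,v \right)} = 12 \cdot 29 v = 348 v$)
$b{\left(316,-1892 \right)} - U{\left(C{\left(-2,-10 \right)} \right)} = 348 \left(-1892\right) - \left(- \frac{3}{4} + 1153 \cdot 44\right) = -658416 - \left(- \frac{3}{4} + 50732\right) = -658416 - \frac{202925}{4} = - \frac{2836589}{4}$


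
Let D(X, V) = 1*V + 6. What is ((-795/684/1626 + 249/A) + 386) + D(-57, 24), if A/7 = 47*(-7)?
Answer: 355082297377/853786584 ≈ 415.89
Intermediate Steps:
D(X, V) = 6 + V (D(X, V) = V + 6 = 6 + V)
A = -2303 (A = 7*(47*(-7)) = 7*(-329) = -2303)
((-795/684/1626 + 249/A) + 386) + D(-57, 24) = ((-795/684/1626 + 249/(-2303)) + 386) + (6 + 24) = ((-795*1/684*(1/1626) + 249*(-1/2303)) + 386) + 30 = ((-265/228*1/1626 - 249/2303) + 386) + 30 = ((-265/370728 - 249/2303) + 386) + 30 = (-92921567/853786584 + 386) + 30 = 329468699857/853786584 + 30 = 355082297377/853786584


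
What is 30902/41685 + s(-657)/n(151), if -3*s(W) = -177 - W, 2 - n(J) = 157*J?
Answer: 147840302/197628585 ≈ 0.74807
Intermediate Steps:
n(J) = 2 - 157*J
s(W) = 59 + W/3 (s(W) = -(-177 - W)/3 = 59 + W/3)
30902/41685 + s(-657)/n(151) = 30902/41685 + (59 + (⅓)*(-657))/(2 - 157*151) = 30902*(1/41685) + (59 - 219)/(2 - 23707) = 30902/41685 - 160/(-23705) = 30902/41685 - 160*(-1/23705) = 30902/41685 + 32/4741 = 147840302/197628585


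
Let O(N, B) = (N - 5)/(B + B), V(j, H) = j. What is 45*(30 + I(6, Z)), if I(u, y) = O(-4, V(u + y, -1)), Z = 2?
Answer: 21195/16 ≈ 1324.7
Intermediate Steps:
O(N, B) = (-5 + N)/(2*B) (O(N, B) = (-5 + N)/((2*B)) = (-5 + N)*(1/(2*B)) = (-5 + N)/(2*B))
I(u, y) = -9/(2*(u + y)) (I(u, y) = (-5 - 4)/(2*(u + y)) = (½)*(-9)/(u + y) = -9/(2*(u + y)))
45*(30 + I(6, Z)) = 45*(30 - 9/(2*6 + 2*2)) = 45*(30 - 9/(12 + 4)) = 45*(30 - 9/16) = 45*(471/16) = 21195/16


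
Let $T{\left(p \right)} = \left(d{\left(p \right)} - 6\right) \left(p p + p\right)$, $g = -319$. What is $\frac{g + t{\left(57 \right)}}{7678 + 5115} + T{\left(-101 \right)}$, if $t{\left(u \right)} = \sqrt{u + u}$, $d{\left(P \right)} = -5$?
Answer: $- \frac{129209329}{1163} + \frac{\sqrt{114}}{12793} \approx -1.111 \cdot 10^{5}$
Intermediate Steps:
$t{\left(u \right)} = \sqrt{2} \sqrt{u}$ ($t{\left(u \right)} = \sqrt{2 u} = \sqrt{2} \sqrt{u}$)
$T{\left(p \right)} = - 11 p - 11 p^{2}$ ($T{\left(p \right)} = \left(-5 - 6\right) \left(p p + p\right) = - 11 \left(p^{2} + p\right) = - 11 \left(p + p^{2}\right) = - 11 p - 11 p^{2}$)
$\frac{g + t{\left(57 \right)}}{7678 + 5115} + T{\left(-101 \right)} = \frac{-319 + \sqrt{2} \sqrt{57}}{7678 + 5115} - - 1111 \left(1 - 101\right) = \frac{-319 + \sqrt{114}}{12793} - \left(-1111\right) \left(-100\right) = \left(-319 + \sqrt{114}\right) \frac{1}{12793} - 111100 = \left(- \frac{29}{1163} + \frac{\sqrt{114}}{12793}\right) - 111100 = - \frac{129209329}{1163} + \frac{\sqrt{114}}{12793}$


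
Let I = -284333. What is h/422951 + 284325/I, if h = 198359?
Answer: -422884328/796416733 ≈ -0.53098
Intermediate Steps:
h/422951 + 284325/I = 198359/422951 + 284325/(-284333) = 198359*(1/422951) + 284325*(-1/284333) = 198359/422951 - 284325/284333 = -422884328/796416733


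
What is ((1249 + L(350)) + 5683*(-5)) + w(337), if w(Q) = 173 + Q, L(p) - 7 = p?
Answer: -26299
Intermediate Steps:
L(p) = 7 + p
((1249 + L(350)) + 5683*(-5)) + w(337) = ((1249 + (7 + 350)) + 5683*(-5)) + (173 + 337) = ((1249 + 357) - 28415) + 510 = (1606 - 28415) + 510 = -26809 + 510 = -26299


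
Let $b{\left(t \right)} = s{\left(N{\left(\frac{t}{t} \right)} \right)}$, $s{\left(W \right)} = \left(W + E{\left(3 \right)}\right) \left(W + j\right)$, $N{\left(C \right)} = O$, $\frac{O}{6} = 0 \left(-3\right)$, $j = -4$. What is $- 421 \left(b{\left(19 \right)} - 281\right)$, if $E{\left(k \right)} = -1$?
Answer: $116617$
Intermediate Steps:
$O = 0$ ($O = 6 \cdot 0 \left(-3\right) = 6 \cdot 0 = 0$)
$N{\left(C \right)} = 0$
$s{\left(W \right)} = \left(-1 + W\right) \left(-4 + W\right)$ ($s{\left(W \right)} = \left(W - 1\right) \left(W - 4\right) = \left(-1 + W\right) \left(-4 + W\right)$)
$b{\left(t \right)} = 4$ ($b{\left(t \right)} = 4 + 0^{2} - 0 = 4 + 0 + 0 = 4$)
$- 421 \left(b{\left(19 \right)} - 281\right) = - 421 \left(4 - 281\right) = \left(-421\right) \left(-277\right) = 116617$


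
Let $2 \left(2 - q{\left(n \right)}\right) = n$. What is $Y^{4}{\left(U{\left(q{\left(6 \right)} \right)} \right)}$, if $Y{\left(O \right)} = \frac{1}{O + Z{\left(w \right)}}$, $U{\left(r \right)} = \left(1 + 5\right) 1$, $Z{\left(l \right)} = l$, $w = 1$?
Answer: $\frac{1}{2401} \approx 0.00041649$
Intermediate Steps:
$q{\left(n \right)} = 2 - \frac{n}{2}$
$U{\left(r \right)} = 6$ ($U{\left(r \right)} = 6 \cdot 1 = 6$)
$Y{\left(O \right)} = \frac{1}{1 + O}$ ($Y{\left(O \right)} = \frac{1}{O + 1} = \frac{1}{1 + O}$)
$Y^{4}{\left(U{\left(q{\left(6 \right)} \right)} \right)} = \left(\frac{1}{1 + 6}\right)^{4} = \left(\frac{1}{7}\right)^{4} = \frac{1}{2401}$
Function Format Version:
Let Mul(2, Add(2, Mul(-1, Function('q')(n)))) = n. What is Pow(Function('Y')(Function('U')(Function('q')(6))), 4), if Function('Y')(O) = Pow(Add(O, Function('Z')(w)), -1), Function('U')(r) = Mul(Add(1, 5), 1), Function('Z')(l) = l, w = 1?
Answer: Rational(1, 2401) ≈ 0.00041649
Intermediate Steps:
Function('q')(n) = Add(2, Mul(Rational(-1, 2), n))
Function('U')(r) = 6 (Function('U')(r) = Mul(6, 1) = 6)
Function('Y')(O) = Pow(Add(1, O), -1) (Function('Y')(O) = Pow(Add(O, 1), -1) = Pow(Add(1, O), -1))
Pow(Function('Y')(Function('U')(Function('q')(6))), 4) = Pow(Pow(Add(1, 6), -1), 4) = Pow(Pow(7, -1), 4) = Pow(Rational(1, 7), 4) = Rational(1, 2401)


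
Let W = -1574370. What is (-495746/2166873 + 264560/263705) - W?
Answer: 179923892193116800/114283048893 ≈ 1.5744e+6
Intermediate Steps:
(-495746/2166873 + 264560/263705) - W = (-495746/2166873 + 264560/263705) - 1*(-1574370) = (-495746*1/2166873 + 264560*(1/263705)) + 1574370 = (-495746/2166873 + 52912/52741) + 1574370 = 88507444390/114283048893 + 1574370 = 179923892193116800/114283048893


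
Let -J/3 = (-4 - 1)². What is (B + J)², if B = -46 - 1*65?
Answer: 34596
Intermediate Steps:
J = -75 (J = -3*(-4 - 1)² = -3*(-5)² = -3*25 = -75)
B = -111 (B = -46 - 65 = -111)
(B + J)² = (-111 - 75)² = (-186)² = 34596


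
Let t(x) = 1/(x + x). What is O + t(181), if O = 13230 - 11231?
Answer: 723639/362 ≈ 1999.0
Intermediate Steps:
O = 1999
t(x) = 1/(2*x)
O + t(181) = 1999 + (½)/181 = 1999 + (½)*(1/181) = 1999 + 1/362 = 723639/362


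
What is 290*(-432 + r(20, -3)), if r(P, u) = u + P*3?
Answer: -108750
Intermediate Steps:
r(P, u) = u + 3*P
290*(-432 + r(20, -3)) = 290*(-432 + (-3 + 3*20)) = 290*(-432 + (-3 + 60)) = 290*(-432 + 57) = 290*(-375) = -108750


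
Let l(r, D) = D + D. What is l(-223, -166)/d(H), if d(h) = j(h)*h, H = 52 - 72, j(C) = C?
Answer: -83/100 ≈ -0.83000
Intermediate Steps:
l(r, D) = 2*D
H = -20
d(h) = h² (d(h) = h*h = h²)
l(-223, -166)/d(H) = (2*(-166))/((-20)²) = -332/400 = -332*1/400 = -83/100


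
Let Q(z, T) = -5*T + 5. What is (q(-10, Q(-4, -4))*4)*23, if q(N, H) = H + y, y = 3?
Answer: 2576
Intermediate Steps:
Q(z, T) = 5 - 5*T
q(N, H) = 3 + H (q(N, H) = H + 3 = 3 + H)
(q(-10, Q(-4, -4))*4)*23 = ((3 + (5 - 5*(-4)))*4)*23 = ((3 + (5 + 20))*4)*23 = ((3 + 25)*4)*23 = (28*4)*23 = 112*23 = 2576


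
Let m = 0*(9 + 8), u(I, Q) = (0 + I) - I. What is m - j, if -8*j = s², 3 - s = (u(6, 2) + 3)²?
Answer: 9/2 ≈ 4.5000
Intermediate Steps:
u(I, Q) = 0 (u(I, Q) = I - I = 0)
m = 0 (m = 0*17 = 0)
s = -6 (s = 3 - (0 + 3)² = 3 - 1*3² = 3 - 1*9 = 3 - 9 = -6)
j = -9/2 (j = -⅛*(-6)² = -⅛*36 = -9/2 ≈ -4.5000)
m - j = 0 - 1*(-9/2) = 0 + 9/2 = 9/2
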